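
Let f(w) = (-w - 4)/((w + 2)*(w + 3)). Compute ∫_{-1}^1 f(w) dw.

log(2/9)

Factor the denominator: w**2 + 5*w + 6 = (w + 3)(w + 2).
Partial fractions: (-w - 4)/((w + 2)*(w + 3)) = 1/(w + 3) - 2/(w + 2).
An antiderivative is F(w) = -2*log(w + 2) + log(w + 3).
Then F(1) - F(-1) = (log(4/9)) - (log(2)) = log(2/9).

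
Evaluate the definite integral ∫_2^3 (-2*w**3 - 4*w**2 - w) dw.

-181/3

By the power rule, an antiderivative is F(w) = -w**4/2 - 4*w**3/3 - w**2/2.
Then F(3) - F(2) = (-81) - (-62/3) = -181/3.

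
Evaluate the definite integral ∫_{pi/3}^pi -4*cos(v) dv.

2*sqrt(3)

An antiderivative is F(v) = -4*sin(v).
Then F(pi) - F(pi/3) = (0) - (-2*sqrt(3)) = 2*sqrt(3).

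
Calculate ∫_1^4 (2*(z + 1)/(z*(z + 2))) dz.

log(8)

Factor the denominator: z**2 + 2*z = (z + 2)z.
Partial fractions: 2*(z + 1)/(z*(z + 2)) = 1/(z + 2) + 1/z.
An antiderivative is F(z) = log(z) + log(z + 2).
Then F(4) - F(1) = (log(24)) - (log(3)) = log(8).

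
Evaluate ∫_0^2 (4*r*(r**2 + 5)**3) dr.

Let u = r**2 + 5, so du = 2*r dr. When r = 0, u = 5; when r = 2, u = 9.
The integral becomes 2·∫ u**3 du from 5 to 9, with antiderivative u**4/2.
Back in r: F(r) = (r**2 + 5)**4/2.
Then F(2) - F(0) = (6561/2) - (625/2) = 2968.

2968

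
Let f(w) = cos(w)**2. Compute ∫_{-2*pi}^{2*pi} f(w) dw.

Use the identity cos^2(w) = (1 + cos(2*w))/2.
An antiderivative is F(w) = w/2 + sin(2*w)/4.
Then F(2*pi) - F(-2*pi) = (pi) - (-pi) = 2*pi.

2*pi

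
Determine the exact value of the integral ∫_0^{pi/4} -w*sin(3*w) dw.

sqrt(2)*(-3*pi - 4)/72

Integrate by parts once (u = w, dv = -sin(3*w) dw).
An antiderivative is F(w) = w*cos(3*w)/3 - sin(3*w)/9.
Then F(pi/4) - F(0) = (sqrt(2)*(-3*pi - 4)/72) - (0) = sqrt(2)*(-3*pi - 4)/72.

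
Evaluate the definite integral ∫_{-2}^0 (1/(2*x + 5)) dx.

log(5)/2

An antiderivative is F(x) = log(2*x + 5)/2.
Then F(0) - F(-2) = (log(5)/2) - (0) = log(5)/2.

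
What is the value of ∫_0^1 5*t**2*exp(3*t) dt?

Integrate by parts twice (u = t^2, dv = 5*exp(3*t) dt).
An antiderivative is F(t) = (45*t**2 - 30*t + 10)*exp(3*t)/27.
Then F(1) - F(0) = (25*exp(3)/27) - (10/27) = -10/27 + 25*exp(3)/27.

-10/27 + 25*exp(3)/27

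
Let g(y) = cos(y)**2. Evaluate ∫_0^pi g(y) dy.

Use the identity cos^2(y) = (1 + cos(2*y))/2.
An antiderivative is F(y) = y/2 + sin(2*y)/4.
Then F(pi) - F(0) = (pi/2) - (0) = pi/2.

pi/2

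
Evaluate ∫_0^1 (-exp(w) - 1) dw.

An antiderivative is F(w) = -w - exp(w).
Then F(1) - F(0) = (-E - 1) - (-1) = -E.

-E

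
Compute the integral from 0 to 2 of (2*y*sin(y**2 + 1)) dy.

Let u = y**2 + 1, so du = 2*y dy. When y = 0, u = 1; when y = 2, u = 5.
The integral becomes ∫ sin(u) du from 1 to 5, with antiderivative -cos(u).
Back in y: F(y) = -cos(y**2 + 1).
Then F(2) - F(0) = (-cos(5)) - (-cos(1)) = -cos(5) + cos(1).

-cos(5) + cos(1)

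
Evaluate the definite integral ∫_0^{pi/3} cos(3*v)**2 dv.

pi/6

Use the identity cos^2(3*v) = (1 + cos(6*v))/2.
An antiderivative is F(v) = v/2 + sin(6*v)/12.
Then F(pi/3) - F(0) = (pi/6) - (0) = pi/6.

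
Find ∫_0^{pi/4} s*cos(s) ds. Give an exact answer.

-1 + sqrt(2)*pi/8 + sqrt(2)/2

Integrate by parts once (u = s, dv = cos(s) ds).
An antiderivative is F(s) = s*sin(s) + cos(s).
Then F(pi/4) - F(0) = (sqrt(2)*(pi + 4)/8) - (1) = -1 + sqrt(2)*pi/8 + sqrt(2)/2.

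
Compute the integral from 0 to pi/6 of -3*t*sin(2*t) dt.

Integrate by parts once (u = t, dv = -3*sin(2*t) dt).
An antiderivative is F(t) = 3*t*cos(2*t)/2 - 3*sin(2*t)/4.
Then F(pi/6) - F(0) = (-3*sqrt(3)/8 + pi/8) - (0) = -3*sqrt(3)/8 + pi/8.

-3*sqrt(3)/8 + pi/8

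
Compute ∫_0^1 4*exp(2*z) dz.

-2 + 2*exp(2)

An antiderivative is F(z) = 2*exp(2*z).
Then F(1) - F(0) = (2*exp(2)) - (2) = -2 + 2*exp(2).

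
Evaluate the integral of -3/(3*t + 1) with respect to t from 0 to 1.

An antiderivative is F(t) = -log(3*t + 1).
Then F(1) - F(0) = (-log(4)) - (0) = -log(4).

-log(4)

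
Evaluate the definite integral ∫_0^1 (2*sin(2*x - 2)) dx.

-1 + cos(2)

Let u = 2*x - 2, so du = 2 dx. When x = 0, u = -2; when x = 1, u = 0.
The integral becomes ∫ sin(u) du from -2 to 0, with antiderivative -cos(u).
Back in x: F(x) = -cos(2*x - 2).
Then F(1) - F(0) = (-1) - (-cos(2)) = -1 + cos(2).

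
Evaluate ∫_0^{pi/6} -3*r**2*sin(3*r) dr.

Integrate by parts twice (u = r^2, dv = -3*sin(3*r) dr).
An antiderivative is F(r) = r**2*cos(3*r) - 2*r*sin(3*r)/3 - 2*cos(3*r)/9.
Then F(pi/6) - F(0) = (-pi/9) - (-2/9) = 2/9 - pi/9.

2/9 - pi/9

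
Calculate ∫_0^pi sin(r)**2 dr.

Use the identity sin^2(r) = (1 - cos(2*r))/2.
An antiderivative is F(r) = r/2 - sin(2*r)/4.
Then F(pi) - F(0) = (pi/2) - (0) = pi/2.

pi/2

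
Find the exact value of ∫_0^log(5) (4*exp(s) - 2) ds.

An antiderivative is F(s) = -2*s + 4*exp(s).
Then F(log(5)) - F(0) = (20 - 2*log(5)) - (4) = 16 - 2*log(5).

16 - 2*log(5)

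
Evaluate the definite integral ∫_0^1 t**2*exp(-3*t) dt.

2/27 - 17*exp(-3)/27

Integrate by parts twice (u = t^2, dv = exp(-3*t) dt).
An antiderivative is F(t) = (-9*t**2 - 6*t - 2)*exp(-3*t)/27.
Then F(1) - F(0) = (-17*exp(-3)/27) - (-2/27) = 2/27 - 17*exp(-3)/27.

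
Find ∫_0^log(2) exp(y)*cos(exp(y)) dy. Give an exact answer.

-sin(1) + sin(2)

Let u = exp(y), so du = exp(y) dy. When y = 0, u = 1; when y = log(2), u = 2.
The integral becomes ∫ cos(u) du from 1 to 2, with antiderivative sin(u).
Back in y: F(y) = sin(exp(y)).
Then F(log(2)) - F(0) = (sin(2)) - (sin(1)) = -sin(1) + sin(2).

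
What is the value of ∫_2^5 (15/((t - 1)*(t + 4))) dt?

-3*log(3) + 9*log(2)

Factor the denominator: t**2 + 3*t - 4 = (t + 4)(t - 1).
Partial fractions: 15/((t - 1)*(t + 4)) = -3/(t + 4) + 3/(t - 1).
An antiderivative is F(t) = 3*log(t - 1) - 3*log(t + 4).
Then F(5) - F(2) = (-6*log(3) + 6*log(2)) - (-3*log(3) - 3*log(2)) = -3*log(3) + 9*log(2).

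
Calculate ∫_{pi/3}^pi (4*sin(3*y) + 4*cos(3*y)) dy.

0

An antiderivative is F(y) = 4*sin(3*y)/3 - 4*cos(3*y)/3.
Then F(pi) - F(pi/3) = (4/3) - (4/3) = 0.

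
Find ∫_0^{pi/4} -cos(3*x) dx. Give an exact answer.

An antiderivative is F(x) = -sin(3*x)/3.
Then F(pi/4) - F(0) = (-sqrt(2)/6) - (0) = -sqrt(2)/6.

-sqrt(2)/6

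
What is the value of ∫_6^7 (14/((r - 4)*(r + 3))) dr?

-2*log(5) - 4*log(2) + 6*log(3)

Factor the denominator: r**2 - r - 12 = (r + 3)(r - 4).
Partial fractions: 14/((r - 4)*(r + 3)) = -2/(r + 3) + 2/(r - 4).
An antiderivative is F(r) = 2*log(r - 4) - 2*log(r + 3).
Then F(7) - F(6) = (log(9/100)) - (log(4/81)) = -2*log(5) - 4*log(2) + 6*log(3).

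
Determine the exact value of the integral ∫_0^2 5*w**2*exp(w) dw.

Integrate by parts twice (u = w^2, dv = 5*exp(w) dw).
An antiderivative is F(w) = (5*w**2 - 10*w + 10)*exp(w).
Then F(2) - F(0) = (10*exp(2)) - (10) = -10 + 10*exp(2).

-10 + 10*exp(2)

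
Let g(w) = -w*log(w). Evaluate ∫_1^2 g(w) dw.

3/4 - log(4)

Integrate by parts once (u = ln w, dv = -w dw).
An antiderivative is F(w) = -w**2*(2*log(w) - 1)/4.
Then F(2) - F(1) = (1 - log(4)) - (1/4) = 3/4 - log(4).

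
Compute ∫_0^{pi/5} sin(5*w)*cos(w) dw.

Use the identity sin(5*w)cos(w) = [sin(6*w) + sin(4*w)]/2.
An antiderivative is F(w) = -cos(4*w)/8 - cos(6*w)/12.
Then F(pi/5) - F(0) = (5/96 + 5*sqrt(5)/96) - (-5/24) = 5*sqrt(5)/96 + 25/96.

5*sqrt(5)/96 + 25/96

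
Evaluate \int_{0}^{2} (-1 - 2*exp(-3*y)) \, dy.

-8/3 + 2*exp(-6)/3

An antiderivative is F(y) = -y + 2*exp(-3*y)/3.
Then F(2) - F(0) = (-2 + 2*exp(-6)/3) - (2/3) = -8/3 + 2*exp(-6)/3.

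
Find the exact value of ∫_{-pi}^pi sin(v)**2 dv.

Use the identity sin^2(v) = (1 - cos(2*v))/2.
An antiderivative is F(v) = v/2 - sin(2*v)/4.
Then F(pi) - F(-pi) = (pi/2) - (-pi/2) = pi.

pi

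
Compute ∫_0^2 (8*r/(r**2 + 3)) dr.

-4*log(3) + 4*log(7)

Let u = r**2 + 3, so du = 2*r dr. When r = 0, u = 3; when r = 2, u = 7.
The integral becomes 4·∫ 1/u du from 3 to 7, with antiderivative 4*log(u).
Back in r: F(r) = 4*log(r**2 + 3).
Then F(2) - F(0) = (4*log(7)) - (log(81)) = -4*log(3) + 4*log(7).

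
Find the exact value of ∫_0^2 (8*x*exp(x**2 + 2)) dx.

-4*(1 - exp(4))*exp(2)

Let u = x**2 + 2, so du = 2*x dx. When x = 0, u = 2; when x = 2, u = 6.
The integral becomes 4·∫ exp(u) du from 2 to 6, with antiderivative 4*exp(u).
Back in x: F(x) = 4*exp(x**2 + 2).
Then F(2) - F(0) = (4*exp(6)) - (4*exp(2)) = -4*(1 - exp(4))*exp(2).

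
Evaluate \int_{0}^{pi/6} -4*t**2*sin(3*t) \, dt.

8/27 - 4*pi/27

Integrate by parts twice (u = t^2, dv = -4*sin(3*t) dt).
An antiderivative is F(t) = 4*t**2*cos(3*t)/3 - 8*t*sin(3*t)/9 - 8*cos(3*t)/27.
Then F(pi/6) - F(0) = (-4*pi/27) - (-8/27) = 8/27 - 4*pi/27.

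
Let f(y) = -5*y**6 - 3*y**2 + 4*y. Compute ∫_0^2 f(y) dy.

By the power rule, an antiderivative is F(y) = -5*y**7/7 - y**3 + 2*y**2.
Then F(2) - F(0) = (-640/7) - (0) = -640/7.

-640/7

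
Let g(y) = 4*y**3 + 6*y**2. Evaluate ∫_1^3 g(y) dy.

132

By the power rule, an antiderivative is F(y) = y**4 + 2*y**3.
Then F(3) - F(1) = (135) - (3) = 132.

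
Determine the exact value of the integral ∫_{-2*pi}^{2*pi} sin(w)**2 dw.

Use the identity sin^2(w) = (1 - cos(2*w))/2.
An antiderivative is F(w) = w/2 - sin(2*w)/4.
Then F(2*pi) - F(-2*pi) = (pi) - (-pi) = 2*pi.

2*pi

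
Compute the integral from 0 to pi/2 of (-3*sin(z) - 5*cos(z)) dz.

An antiderivative is F(z) = -5*sin(z) + 3*cos(z).
Then F(pi/2) - F(0) = (-5) - (3) = -8.

-8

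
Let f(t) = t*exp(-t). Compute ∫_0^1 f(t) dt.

1 - 2*exp(-1)

Integrate by parts once (u = t, dv = exp(-t) dt).
An antiderivative is F(t) = (-t - 1)*exp(-t).
Then F(1) - F(0) = (-2*exp(-1)) - (-1) = 1 - 2*exp(-1).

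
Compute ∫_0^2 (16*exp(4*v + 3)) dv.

Let u = 4*v + 3, so du = 4 dv. When v = 0, u = 3; when v = 2, u = 11.
The integral becomes 4·∫ exp(u) du from 3 to 11, with antiderivative 4*exp(u).
Back in v: F(v) = 4*exp(4*v + 3).
Then F(2) - F(0) = (4*exp(11)) - (4*exp(3)) = -4*(1 - exp(8))*exp(3).

-4*(1 - exp(8))*exp(3)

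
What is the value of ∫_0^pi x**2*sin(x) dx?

-4 + pi**2

Integrate by parts twice (u = x^2, dv = sin(x) dx).
An antiderivative is F(x) = -x**2*cos(x) + 2*x*sin(x) + 2*cos(x).
Then F(pi) - F(0) = (-2 + pi**2) - (2) = -4 + pi**2.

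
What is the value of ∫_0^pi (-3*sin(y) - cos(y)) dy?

An antiderivative is F(y) = -sin(y) + 3*cos(y).
Then F(pi) - F(0) = (-3) - (3) = -6.

-6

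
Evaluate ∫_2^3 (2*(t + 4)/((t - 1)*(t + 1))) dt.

log(27/2)

Factor the denominator: t**2 - 1 = (t + 1)(t - 1).
Partial fractions: 2*(t + 4)/((t - 1)*(t + 1)) = -3/(t + 1) + 5/(t - 1).
An antiderivative is F(t) = 5*log(t - 1) - 3*log(t + 1).
Then F(3) - F(2) = (-log(2)) - (-log(27)) = log(27/2).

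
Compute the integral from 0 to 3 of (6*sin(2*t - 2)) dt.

Let u = 2*t - 2, so du = 2 dt. When t = 0, u = -2; when t = 3, u = 4.
The integral becomes 3·∫ sin(u) du from -2 to 4, with antiderivative -3*cos(u).
Back in t: F(t) = -3*cos(2*t - 2).
Then F(3) - F(0) = (-3*cos(4)) - (-3*cos(2)) = 3*cos(2) - 3*cos(4).

3*cos(2) - 3*cos(4)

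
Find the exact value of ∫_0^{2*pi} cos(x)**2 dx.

pi

Use the identity cos^2(x) = (1 + cos(2*x))/2.
An antiderivative is F(x) = x/2 + sin(2*x)/4.
Then F(2*pi) - F(0) = (pi) - (0) = pi.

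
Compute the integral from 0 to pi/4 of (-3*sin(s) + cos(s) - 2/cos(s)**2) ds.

An antiderivative is F(s) = sin(s) + 3*cos(s) - 2*tan(s).
Then F(pi/4) - F(0) = (-2 + 2*sqrt(2)) - (3) = -5 + 2*sqrt(2).

-5 + 2*sqrt(2)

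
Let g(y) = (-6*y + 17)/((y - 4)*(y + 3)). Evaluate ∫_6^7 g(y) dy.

Factor the denominator: y**2 - y - 12 = (y + 3)(y - 4).
Partial fractions: (-6*y + 17)/((y - 4)*(y + 3)) = -5/(y + 3) - 1/(y - 4).
An antiderivative is F(y) = -log(y - 4) - 5*log(y + 3).
Then F(7) - F(6) = (-5*log(5) - 5*log(2) - log(3)) - (-10*log(3) - log(2)) = -5*log(5) - 4*log(2) + 9*log(3).

-5*log(5) - 4*log(2) + 9*log(3)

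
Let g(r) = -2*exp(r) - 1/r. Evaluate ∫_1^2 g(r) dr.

An antiderivative is F(r) = -2*exp(r) - log(r).
Then F(2) - F(1) = (-2*exp(2) - log(2)) - (-2*exp(1)) = -2*exp(2) - log(2) + 2*exp(1).

-2*exp(2) - log(2) + 2*exp(1)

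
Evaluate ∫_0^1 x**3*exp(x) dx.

Integrate by parts 3 times (u = x^3, dv = exp(x) dx).
An antiderivative is F(x) = (x**3 - 3*x**2 + 6*x - 6)*exp(x).
Then F(1) - F(0) = (-2*E) - (-6) = 6 - 2*E.

6 - 2*E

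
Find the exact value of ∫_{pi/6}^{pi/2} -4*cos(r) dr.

-2

An antiderivative is F(r) = -4*sin(r).
Then F(pi/2) - F(pi/6) = (-4) - (-2) = -2.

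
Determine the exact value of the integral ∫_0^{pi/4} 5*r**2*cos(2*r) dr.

-5/4 + 5*pi**2/32

Integrate by parts twice (u = r^2, dv = 5*cos(2*r) dr).
An antiderivative is F(r) = 5*r**2*sin(2*r)/2 + 5*r*cos(2*r)/2 - 5*sin(2*r)/4.
Then F(pi/4) - F(0) = (-5/4 + 5*pi**2/32) - (0) = -5/4 + 5*pi**2/32.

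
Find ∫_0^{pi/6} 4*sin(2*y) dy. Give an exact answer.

An antiderivative is F(y) = -2*cos(2*y).
Then F(pi/6) - F(0) = (-1) - (-2) = 1.

1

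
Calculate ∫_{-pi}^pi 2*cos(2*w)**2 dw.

2*pi

Use the identity cos^2(2*w) = (1 + cos(4*w))/2.
An antiderivative is F(w) = w + sin(4*w)/4.
Then F(pi) - F(-pi) = (pi) - (-pi) = 2*pi.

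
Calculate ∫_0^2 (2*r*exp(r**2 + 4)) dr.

-exp(4) + exp(8)

Let u = r**2 + 4, so du = 2*r dr. When r = 0, u = 4; when r = 2, u = 8.
The integral becomes ∫ exp(u) du from 4 to 8, with antiderivative exp(u).
Back in r: F(r) = exp(r**2 + 4).
Then F(2) - F(0) = (exp(8)) - (exp(4)) = -exp(4) + exp(8).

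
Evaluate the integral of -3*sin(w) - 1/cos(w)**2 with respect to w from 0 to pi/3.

-sqrt(3) - 3/2

An antiderivative is F(w) = 3*cos(w) - tan(w).
Then F(pi/3) - F(0) = (3/2 - sqrt(3)) - (3) = -sqrt(3) - 3/2.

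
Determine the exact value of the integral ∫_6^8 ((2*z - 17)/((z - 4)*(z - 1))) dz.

-5*log(5) - 3*log(2) + 5*log(7)

Factor the denominator: z**2 - 5*z + 4 = (z - 1)(z - 4).
Partial fractions: (2*z - 17)/((z - 4)*(z - 1)) = 5/(z - 1) - 3/(z - 4).
An antiderivative is F(z) = -3*log(z - 4) + 5*log(z - 1).
Then F(8) - F(6) = (-6*log(2) + 5*log(7)) - (-3*log(2) + 5*log(5)) = -5*log(5) - 3*log(2) + 5*log(7).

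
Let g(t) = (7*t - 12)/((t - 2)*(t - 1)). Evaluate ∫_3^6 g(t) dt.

-log(2) + 5*log(5)

Factor the denominator: t**2 - 3*t + 2 = (t - 1)(t - 2).
Partial fractions: (7*t - 12)/((t - 2)*(t - 1)) = 5/(t - 1) + 2/(t - 2).
An antiderivative is F(t) = 2*log(t - 2) + 5*log(t - 1).
Then F(6) - F(3) = (4*log(2) + 5*log(5)) - (log(32)) = -log(2) + 5*log(5).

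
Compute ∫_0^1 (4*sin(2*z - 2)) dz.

Let u = 2*z - 2, so du = 2 dz. When z = 0, u = -2; when z = 1, u = 0.
The integral becomes 2·∫ sin(u) du from -2 to 0, with antiderivative -2*cos(u).
Back in z: F(z) = -2*cos(2*z - 2).
Then F(1) - F(0) = (-2) - (-2*cos(2)) = -2 + 2*cos(2).

-2 + 2*cos(2)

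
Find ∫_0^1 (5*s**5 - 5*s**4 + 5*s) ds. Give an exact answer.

7/3

By the power rule, an antiderivative is F(s) = 5*s**6/6 - s**5 + 5*s**2/2.
Then F(1) - F(0) = (7/3) - (0) = 7/3.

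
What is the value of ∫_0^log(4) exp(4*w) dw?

255/4

Let u = exp(w), so du = exp(w) dw. When w = 0, u = 1; when w = log(4), u = 4.
The integral becomes ∫ u**3 du from 1 to 4, with antiderivative u**4/4.
Back in w: F(w) = exp(4*w)/4.
Then F(log(4)) - F(0) = (64) - (1/4) = 255/4.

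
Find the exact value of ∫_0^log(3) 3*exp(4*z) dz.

60

Let u = exp(z), so du = exp(z) dz. When z = 0, u = 1; when z = log(3), u = 3.
The integral becomes 3·∫ u**3 du from 1 to 3, with antiderivative 3*u**4/4.
Back in z: F(z) = 3*exp(4*z)/4.
Then F(log(3)) - F(0) = (243/4) - (3/4) = 60.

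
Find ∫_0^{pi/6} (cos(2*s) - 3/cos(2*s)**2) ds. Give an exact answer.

-5*sqrt(3)/4

An antiderivative is F(s) = sin(2*s)/2 - 3*tan(2*s)/2.
Then F(pi/6) - F(0) = (-5*sqrt(3)/4) - (0) = -5*sqrt(3)/4.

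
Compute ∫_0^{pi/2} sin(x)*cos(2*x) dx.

-1/3

Use the identity sin(x)cos(2*x) = [sin(3*x) + sin(-x)]/2.
An antiderivative is F(x) = cos(x)/2 - cos(3*x)/6.
Then F(pi/2) - F(0) = (0) - (1/3) = -1/3.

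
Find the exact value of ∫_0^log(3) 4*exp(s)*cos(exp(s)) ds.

Let u = exp(s), so du = exp(s) ds. When s = 0, u = 1; when s = log(3), u = 3.
The integral becomes 4·∫ cos(u) du from 1 to 3, with antiderivative 4*sin(u).
Back in s: F(s) = 4*sin(exp(s)).
Then F(log(3)) - F(0) = (4*sin(3)) - (4*sin(1)) = -4*sin(1) + 4*sin(3).

-4*sin(1) + 4*sin(3)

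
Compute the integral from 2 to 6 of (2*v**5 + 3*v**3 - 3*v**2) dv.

By the power rule, an antiderivative is F(v) = v**6/3 + 3*v**4/4 - v**3.
Then F(6) - F(2) = (16308) - (76/3) = 48848/3.

48848/3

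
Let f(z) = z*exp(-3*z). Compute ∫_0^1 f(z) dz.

(-4 + exp(3))*exp(-3)/9

Integrate by parts once (u = z, dv = exp(-3*z) dz).
An antiderivative is F(z) = (-3*z - 1)*exp(-3*z)/9.
Then F(1) - F(0) = (-4*exp(-3)/9) - (-1/9) = (-4 + exp(3))*exp(-3)/9.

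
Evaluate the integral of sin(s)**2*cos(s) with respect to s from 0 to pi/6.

Let u = sin(s), so du = cos(s) ds. When s = 0, u = 0; when s = pi/6, u = 1/2.
The integral becomes ∫ u**2 du from 0 to 1/2, with antiderivative u**3/3.
Back in s: F(s) = sin(s)**3/3.
Then F(pi/6) - F(0) = (1/24) - (0) = 1/24.

1/24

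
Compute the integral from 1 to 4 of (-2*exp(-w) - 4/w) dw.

An antiderivative is F(w) = -4*log(w) + 2*exp(-w).
Then F(4) - F(1) = (-8*log(2) + 2*exp(-4)) - (2*exp(-1)) = -8*log(2) - 2*exp(-1) + 2*exp(-4).

-8*log(2) - 2*exp(-1) + 2*exp(-4)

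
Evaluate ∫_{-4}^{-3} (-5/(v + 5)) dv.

An antiderivative is F(v) = -5*log(v + 5).
Then F(-3) - F(-4) = (-log(32)) - (0) = -log(32).

-log(32)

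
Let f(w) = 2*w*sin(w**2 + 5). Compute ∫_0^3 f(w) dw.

Let u = w**2 + 5, so du = 2*w dw. When w = 0, u = 5; when w = 3, u = 14.
The integral becomes ∫ sin(u) du from 5 to 14, with antiderivative -cos(u).
Back in w: F(w) = -cos(w**2 + 5).
Then F(3) - F(0) = (-cos(14)) - (-cos(5)) = -cos(14) + cos(5).

-cos(14) + cos(5)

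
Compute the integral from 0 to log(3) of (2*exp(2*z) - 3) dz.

An antiderivative is F(z) = exp(2*z) - 3*z.
Then F(log(3)) - F(0) = (9 - 3*log(3)) - (1) = 8 - log(27).

8 - log(27)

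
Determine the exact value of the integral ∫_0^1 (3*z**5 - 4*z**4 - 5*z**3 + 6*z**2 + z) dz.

By the power rule, an antiderivative is F(z) = z**6/2 - 4*z**5/5 - 5*z**4/4 + 2*z**3 + z**2/2.
Then F(1) - F(0) = (19/20) - (0) = 19/20.

19/20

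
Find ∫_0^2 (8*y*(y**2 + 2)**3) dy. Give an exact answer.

Let u = y**2 + 2, so du = 2*y dy. When y = 0, u = 2; when y = 2, u = 6.
The integral becomes 4·∫ u**3 du from 2 to 6, with antiderivative u**4.
Back in y: F(y) = (y**2 + 2)**4.
Then F(2) - F(0) = (1296) - (16) = 1280.

1280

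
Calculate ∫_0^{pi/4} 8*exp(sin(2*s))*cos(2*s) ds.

Let u = sin(2*s), so du = 2*cos(2*s) ds. When s = 0, u = 0; when s = pi/4, u = 1.
The integral becomes 4·∫ exp(u) du from 0 to 1, with antiderivative 4*exp(u).
Back in s: F(s) = 4*exp(sin(2*s)).
Then F(pi/4) - F(0) = (4*E) - (4) = -4 + 4*E.

-4 + 4*E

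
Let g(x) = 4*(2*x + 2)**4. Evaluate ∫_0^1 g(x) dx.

Let u = 2*x + 2, so du = 2 dx. When x = 0, u = 2; when x = 1, u = 4.
The integral becomes 2·∫ u**4 du from 2 to 4, with antiderivative 2*u**5/5.
Back in x: F(x) = 2*(2*x + 2)**5/5.
Then F(1) - F(0) = (2048/5) - (64/5) = 1984/5.

1984/5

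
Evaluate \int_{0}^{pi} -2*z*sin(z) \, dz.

-2*pi

Integrate by parts once (u = z, dv = -2*sin(z) dz).
An antiderivative is F(z) = 2*z*cos(z) - 2*sin(z).
Then F(pi) - F(0) = (-2*pi) - (0) = -2*pi.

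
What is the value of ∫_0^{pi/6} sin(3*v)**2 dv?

pi/12

Use the identity sin^2(3*v) = (1 - cos(6*v))/2.
An antiderivative is F(v) = v/2 - sin(6*v)/12.
Then F(pi/6) - F(0) = (pi/12) - (0) = pi/12.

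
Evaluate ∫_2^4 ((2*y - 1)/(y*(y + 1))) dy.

-3*log(3) - log(2) + 3*log(5)

Factor the denominator: y**2 + y = (y + 1)y.
Partial fractions: (2*y - 1)/(y*(y + 1)) = 3/(y + 1) - 1/y.
An antiderivative is F(y) = -log(y) + 3*log(y + 1).
Then F(4) - F(2) = (-2*log(2) + 3*log(5)) - (log(27/2)) = -3*log(3) - log(2) + 3*log(5).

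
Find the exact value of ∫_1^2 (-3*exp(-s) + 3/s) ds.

An antiderivative is F(s) = 3*log(s) + 3*exp(-s).
Then F(2) - F(1) = (3*exp(-2) + 3*log(2)) - (3*exp(-1)) = -3*exp(-1) + 3*exp(-2) + 3*log(2).

-3*exp(-1) + 3*exp(-2) + 3*log(2)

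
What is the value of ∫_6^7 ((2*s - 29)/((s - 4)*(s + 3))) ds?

Factor the denominator: s**2 - s - 12 = (s + 3)(s - 4).
Partial fractions: (2*s - 29)/((s - 4)*(s + 3)) = 5/(s + 3) - 3/(s - 4).
An antiderivative is F(s) = -3*log(s - 4) + 5*log(s + 3).
Then F(7) - F(6) = (-3*log(3) + 5*log(2) + 5*log(5)) - (-3*log(2) + 10*log(3)) = -13*log(3) + 8*log(2) + 5*log(5).

-13*log(3) + 8*log(2) + 5*log(5)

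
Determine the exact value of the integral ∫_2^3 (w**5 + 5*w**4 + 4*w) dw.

1991/6

By the power rule, an antiderivative is F(w) = w**6/6 + w**5 + 2*w**2.
Then F(3) - F(2) = (765/2) - (152/3) = 1991/6.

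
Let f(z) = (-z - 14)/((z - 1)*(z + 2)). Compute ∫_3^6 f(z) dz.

Factor the denominator: z**2 + z - 2 = (z + 2)(z - 1).
Partial fractions: (-z - 14)/((z - 1)*(z + 2)) = 4/(z + 2) - 5/(z - 1).
An antiderivative is F(z) = -5*log(z - 1) + 4*log(z + 2).
Then F(6) - F(3) = (-5*log(5) + 12*log(2)) - (-5*log(2) + 4*log(5)) = -9*log(5) + 17*log(2).

-9*log(5) + 17*log(2)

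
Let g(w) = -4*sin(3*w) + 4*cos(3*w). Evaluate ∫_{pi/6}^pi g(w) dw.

An antiderivative is F(w) = 4*sin(3*w)/3 + 4*cos(3*w)/3.
Then F(pi) - F(pi/6) = (-4/3) - (4/3) = -8/3.

-8/3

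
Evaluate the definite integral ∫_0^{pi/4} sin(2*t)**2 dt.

Use the identity sin^2(2*t) = (1 - cos(4*t))/2.
An antiderivative is F(t) = t/2 - sin(4*t)/8.
Then F(pi/4) - F(0) = (pi/8) - (0) = pi/8.

pi/8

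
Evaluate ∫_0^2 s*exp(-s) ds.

Integrate by parts once (u = s, dv = exp(-s) ds).
An antiderivative is F(s) = (-s - 1)*exp(-s).
Then F(2) - F(0) = (-3*exp(-2)) - (-1) = 1 - 3*exp(-2).

1 - 3*exp(-2)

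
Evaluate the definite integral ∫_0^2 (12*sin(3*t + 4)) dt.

Let u = 3*t + 4, so du = 3 dt. When t = 0, u = 4; when t = 2, u = 10.
The integral becomes 4·∫ sin(u) du from 4 to 10, with antiderivative -4*cos(u).
Back in t: F(t) = -4*cos(3*t + 4).
Then F(2) - F(0) = (-4*cos(10)) - (-4*cos(4)) = 4*cos(4) - 4*cos(10).

4*cos(4) - 4*cos(10)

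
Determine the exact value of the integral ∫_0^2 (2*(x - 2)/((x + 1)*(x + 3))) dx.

-8*log(3) + 5*log(5)

Factor the denominator: x**2 + 4*x + 3 = (x + 3)(x + 1).
Partial fractions: 2*(x - 2)/((x + 1)*(x + 3)) = 5/(x + 3) - 3/(x + 1).
An antiderivative is F(x) = -3*log(x + 1) + 5*log(x + 3).
Then F(2) - F(0) = (-3*log(3) + 5*log(5)) - (5*log(3)) = -8*log(3) + 5*log(5).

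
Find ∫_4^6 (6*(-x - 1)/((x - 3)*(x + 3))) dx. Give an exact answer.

-8*log(3) + 2*log(7)

Factor the denominator: x**2 - 9 = (x + 3)(x - 3).
Partial fractions: 6*(-x - 1)/((x - 3)*(x + 3)) = -2/(x + 3) - 4/(x - 3).
An antiderivative is F(x) = -4*log(x - 3) - 2*log(x + 3).
Then F(6) - F(4) = (-8*log(3)) - (-log(49)) = -8*log(3) + 2*log(7).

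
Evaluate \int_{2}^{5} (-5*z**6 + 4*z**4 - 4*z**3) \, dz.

By the power rule, an antiderivative is F(z) = -5*z**7/7 + 4*z**5/5 - z**4.
Then F(5) - F(2) = (-377500/7) - (-2864/35) = -1884636/35.

-1884636/35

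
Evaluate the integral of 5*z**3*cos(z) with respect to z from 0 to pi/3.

Integrate by parts 3 times (u = z^3, dv = 5*cos(z) dz).
An antiderivative is F(z) = 5*z**3*sin(z) + 15*z**2*cos(z) - 30*z*sin(z) - 30*cos(z).
Then F(pi/3) - F(0) = (-5*sqrt(3)*pi - 15 + 5*sqrt(3)*pi**3/54 + 5*pi**2/6) - (-30) = -5*sqrt(3)*pi + 5*sqrt(3)*pi**3/54 + 5*pi**2/6 + 15.

-5*sqrt(3)*pi + 5*sqrt(3)*pi**3/54 + 5*pi**2/6 + 15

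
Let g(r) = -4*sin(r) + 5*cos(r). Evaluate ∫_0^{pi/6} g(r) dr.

-3/2 + 2*sqrt(3)

An antiderivative is F(r) = 5*sin(r) + 4*cos(r).
Then F(pi/6) - F(0) = (5/2 + 2*sqrt(3)) - (4) = -3/2 + 2*sqrt(3).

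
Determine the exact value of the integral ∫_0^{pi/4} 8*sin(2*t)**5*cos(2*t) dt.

Let u = sin(2*t), so du = 2*cos(2*t) dt. When t = 0, u = 0; when t = pi/4, u = 1.
The integral becomes 4·∫ u**5 du from 0 to 1, with antiderivative 2*u**6/3.
Back in t: F(t) = 2*sin(2*t)**6/3.
Then F(pi/4) - F(0) = (2/3) - (0) = 2/3.

2/3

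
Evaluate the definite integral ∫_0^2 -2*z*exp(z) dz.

-2*exp(2) - 2

Integrate by parts once (u = z, dv = -2*exp(z) dz).
An antiderivative is F(z) = (-2*z + 2)*exp(z).
Then F(2) - F(0) = (-2*exp(2)) - (2) = -2*exp(2) - 2.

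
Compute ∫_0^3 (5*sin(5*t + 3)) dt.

cos(3) - cos(18)

Let u = 5*t + 3, so du = 5 dt. When t = 0, u = 3; when t = 3, u = 18.
The integral becomes ∫ sin(u) du from 3 to 18, with antiderivative -cos(u).
Back in t: F(t) = -cos(5*t + 3).
Then F(3) - F(0) = (-cos(18)) - (-cos(3)) = cos(3) - cos(18).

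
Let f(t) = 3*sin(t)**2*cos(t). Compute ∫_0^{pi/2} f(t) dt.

Let u = sin(t), so du = cos(t) dt. When t = 0, u = 0; when t = pi/2, u = 1.
The integral becomes 3·∫ u**2 du from 0 to 1, with antiderivative u**3.
Back in t: F(t) = sin(t)**3.
Then F(pi/2) - F(0) = (1) - (0) = 1.

1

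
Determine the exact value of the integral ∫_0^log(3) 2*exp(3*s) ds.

52/3

Let u = exp(s), so du = exp(s) ds. When s = 0, u = 1; when s = log(3), u = 3.
The integral becomes 2·∫ u**2 du from 1 to 3, with antiderivative 2*u**3/3.
Back in s: F(s) = 2*exp(3*s)/3.
Then F(log(3)) - F(0) = (18) - (2/3) = 52/3.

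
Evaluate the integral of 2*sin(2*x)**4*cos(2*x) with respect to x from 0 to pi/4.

Let u = sin(2*x), so du = 2*cos(2*x) dx. When x = 0, u = 0; when x = pi/4, u = 1.
The integral becomes ∫ u**4 du from 0 to 1, with antiderivative u**5/5.
Back in x: F(x) = sin(2*x)**5/5.
Then F(pi/4) - F(0) = (1/5) - (0) = 1/5.

1/5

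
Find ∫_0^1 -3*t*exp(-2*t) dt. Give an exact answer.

-3/4 + 9*exp(-2)/4

Integrate by parts once (u = t, dv = -3*exp(-2*t) dt).
An antiderivative is F(t) = (6*t + 3)*exp(-2*t)/4.
Then F(1) - F(0) = (9*exp(-2)/4) - (3/4) = -3/4 + 9*exp(-2)/4.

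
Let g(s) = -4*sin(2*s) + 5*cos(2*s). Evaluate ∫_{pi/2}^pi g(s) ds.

An antiderivative is F(s) = 5*sin(2*s)/2 + 2*cos(2*s).
Then F(pi) - F(pi/2) = (2) - (-2) = 4.

4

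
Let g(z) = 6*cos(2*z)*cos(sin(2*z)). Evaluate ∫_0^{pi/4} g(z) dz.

Let u = sin(2*z), so du = 2*cos(2*z) dz. When z = 0, u = 0; when z = pi/4, u = 1.
The integral becomes 3·∫ cos(u) du from 0 to 1, with antiderivative 3*sin(u).
Back in z: F(z) = 3*sin(sin(2*z)).
Then F(pi/4) - F(0) = (3*sin(1)) - (0) = 3*sin(1).

3*sin(1)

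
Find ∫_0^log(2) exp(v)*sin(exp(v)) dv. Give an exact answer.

Let u = exp(v), so du = exp(v) dv. When v = 0, u = 1; when v = log(2), u = 2.
The integral becomes ∫ sin(u) du from 1 to 2, with antiderivative -cos(u).
Back in v: F(v) = -cos(exp(v)).
Then F(log(2)) - F(0) = (-cos(2)) - (-cos(1)) = -cos(2) + cos(1).

-cos(2) + cos(1)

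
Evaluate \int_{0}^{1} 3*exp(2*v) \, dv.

An antiderivative is F(v) = 3*exp(2*v)/2.
Then F(1) - F(0) = (3*exp(2)/2) - (3/2) = -3/2 + 3*exp(2)/2.

-3/2 + 3*exp(2)/2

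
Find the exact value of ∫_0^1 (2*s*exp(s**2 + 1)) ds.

-exp(1) + exp(2)

Let u = s**2 + 1, so du = 2*s ds. When s = 0, u = 1; when s = 1, u = 2.
The integral becomes ∫ exp(u) du from 1 to 2, with antiderivative exp(u).
Back in s: F(s) = exp(s**2 + 1).
Then F(1) - F(0) = (exp(2)) - (exp(1)) = -exp(1) + exp(2).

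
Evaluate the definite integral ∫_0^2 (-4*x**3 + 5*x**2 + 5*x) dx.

By the power rule, an antiderivative is F(x) = -x**4 + 5*x**3/3 + 5*x**2/2.
Then F(2) - F(0) = (22/3) - (0) = 22/3.

22/3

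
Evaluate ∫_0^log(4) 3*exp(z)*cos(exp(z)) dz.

-3*sin(1) + 3*sin(4)

Let u = exp(z), so du = exp(z) dz. When z = 0, u = 1; when z = log(4), u = 4.
The integral becomes 3·∫ cos(u) du from 1 to 4, with antiderivative 3*sin(u).
Back in z: F(z) = 3*sin(exp(z)).
Then F(log(4)) - F(0) = (3*sin(4)) - (3*sin(1)) = -3*sin(1) + 3*sin(4).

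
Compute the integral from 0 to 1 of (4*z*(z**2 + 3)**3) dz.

175/2

Let u = z**2 + 3, so du = 2*z dz. When z = 0, u = 3; when z = 1, u = 4.
The integral becomes 2·∫ u**3 du from 3 to 4, with antiderivative u**4/2.
Back in z: F(z) = (z**2 + 3)**4/2.
Then F(1) - F(0) = (128) - (81/2) = 175/2.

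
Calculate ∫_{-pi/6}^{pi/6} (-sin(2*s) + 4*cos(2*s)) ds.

An antiderivative is F(s) = 2*sin(2*s) + cos(2*s)/2.
Then F(pi/6) - F(-pi/6) = (1/4 + sqrt(3)) - (1/4 - sqrt(3)) = 2*sqrt(3).

2*sqrt(3)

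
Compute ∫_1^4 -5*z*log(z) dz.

Integrate by parts once (u = ln z, dv = -5*z dz).
An antiderivative is F(z) = -5*z**2*(2*log(z) - 1)/4.
Then F(4) - F(1) = (20 - 80*log(2)) - (5/4) = 75/4 - 80*log(2).

75/4 - 80*log(2)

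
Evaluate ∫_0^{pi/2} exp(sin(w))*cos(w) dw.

-1 + E

Let u = sin(w), so du = cos(w) dw. When w = 0, u = 0; when w = pi/2, u = 1.
The integral becomes ∫ exp(u) du from 0 to 1, with antiderivative exp(u).
Back in w: F(w) = exp(sin(w)).
Then F(pi/2) - F(0) = (E) - (1) = -1 + E.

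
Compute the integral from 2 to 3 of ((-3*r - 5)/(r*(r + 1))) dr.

Factor the denominator: r**2 + r = (r + 1)r.
Partial fractions: (-3*r - 5)/(r*(r + 1)) = 2/(r + 1) - 5/r.
An antiderivative is F(r) = -5*log(r) + 2*log(r + 1).
Then F(3) - F(2) = (-5*log(3) + 4*log(2)) - (log(9/32)) = -7*log(3) + 9*log(2).

-7*log(3) + 9*log(2)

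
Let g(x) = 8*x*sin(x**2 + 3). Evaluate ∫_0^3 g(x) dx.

Let u = x**2 + 3, so du = 2*x dx. When x = 0, u = 3; when x = 3, u = 12.
The integral becomes 4·∫ sin(u) du from 3 to 12, with antiderivative -4*cos(u).
Back in x: F(x) = -4*cos(x**2 + 3).
Then F(3) - F(0) = (-4*cos(12)) - (-4*cos(3)) = 4*cos(3) - 4*cos(12).

4*cos(3) - 4*cos(12)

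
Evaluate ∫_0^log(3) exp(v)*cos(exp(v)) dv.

Let u = exp(v), so du = exp(v) dv. When v = 0, u = 1; when v = log(3), u = 3.
The integral becomes ∫ cos(u) du from 1 to 3, with antiderivative sin(u).
Back in v: F(v) = sin(exp(v)).
Then F(log(3)) - F(0) = (sin(3)) - (sin(1)) = -sin(1) + sin(3).

-sin(1) + sin(3)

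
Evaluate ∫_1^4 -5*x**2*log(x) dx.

35 - 640*log(2)/3

Integrate by parts once (u = ln x, dv = -5*x**2 dx).
An antiderivative is F(x) = -5*x**3*(3*log(x) - 1)/9.
Then F(4) - F(1) = (320/9 - 640*log(2)/3) - (5/9) = 35 - 640*log(2)/3.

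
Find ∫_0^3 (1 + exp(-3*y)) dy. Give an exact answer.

10/3 - exp(-9)/3

An antiderivative is F(y) = y - exp(-3*y)/3.
Then F(3) - F(0) = (3 - exp(-9)/3) - (-1/3) = 10/3 - exp(-9)/3.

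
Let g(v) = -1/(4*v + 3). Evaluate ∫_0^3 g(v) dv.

-log(15)/4 + log(3)/4

An antiderivative is F(v) = -log(4*v + 3)/4.
Then F(3) - F(0) = (-log(15)/4) - (-log(3)/4) = -log(15)/4 + log(3)/4.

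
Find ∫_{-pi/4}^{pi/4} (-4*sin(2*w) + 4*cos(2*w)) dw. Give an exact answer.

An antiderivative is F(w) = 2*sin(2*w) + 2*cos(2*w).
Then F(pi/4) - F(-pi/4) = (2) - (-2) = 4.

4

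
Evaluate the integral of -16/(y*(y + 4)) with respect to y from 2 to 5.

Factor the denominator: y**2 + 4*y = (y + 4)y.
Partial fractions: -16/(y*(y + 4)) = 4/(y + 4) - 4/y.
An antiderivative is F(y) = -4*log(y) + 4*log(y + 4).
Then F(5) - F(2) = (-4*log(5) + 8*log(3)) - (log(81)) = -4*log(5) + 4*log(3).

-4*log(5) + 4*log(3)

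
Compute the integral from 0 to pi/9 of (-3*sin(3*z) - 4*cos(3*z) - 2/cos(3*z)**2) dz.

An antiderivative is F(z) = -4*sin(3*z)/3 + cos(3*z) - 2*tan(3*z)/3.
Then F(pi/9) - F(0) = (1/2 - 4*sqrt(3)/3) - (1) = -4*sqrt(3)/3 - 1/2.

-4*sqrt(3)/3 - 1/2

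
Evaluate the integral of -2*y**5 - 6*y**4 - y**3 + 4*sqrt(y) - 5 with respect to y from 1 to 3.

-8486/15 + 8*sqrt(3)

By the power rule, an antiderivative is F(y) = -y**6/3 - 6*y**5/5 - y**4/4 + 8*y**(3/2)/3 - 5*y.
Then F(3) - F(1) = (-11397/20 + 8*sqrt(3)) - (-247/60) = -8486/15 + 8*sqrt(3).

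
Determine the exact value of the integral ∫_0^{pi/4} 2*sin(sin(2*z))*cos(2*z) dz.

Let u = sin(2*z), so du = 2*cos(2*z) dz. When z = 0, u = 0; when z = pi/4, u = 1.
The integral becomes ∫ sin(u) du from 0 to 1, with antiderivative -cos(u).
Back in z: F(z) = -cos(sin(2*z)).
Then F(pi/4) - F(0) = (-cos(1)) - (-1) = 1 - cos(1).

1 - cos(1)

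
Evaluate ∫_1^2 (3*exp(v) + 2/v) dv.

-3*exp(1) + log(4) + 3*exp(2)

An antiderivative is F(v) = 3*exp(v) + 2*log(v).
Then F(2) - F(1) = (log(4) + 3*exp(2)) - (3*exp(1)) = -3*exp(1) + log(4) + 3*exp(2).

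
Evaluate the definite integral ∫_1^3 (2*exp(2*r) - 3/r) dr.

-exp(2) - log(27) + exp(6)

An antiderivative is F(r) = exp(2*r) - 3*log(r).
Then F(3) - F(1) = (-log(27) + exp(6)) - (exp(2)) = -exp(2) - log(27) + exp(6).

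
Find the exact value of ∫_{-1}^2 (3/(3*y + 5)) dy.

log(11/2)

An antiderivative is F(y) = log(3*y + 5).
Then F(2) - F(-1) = (log(11)) - (log(2)) = log(11/2).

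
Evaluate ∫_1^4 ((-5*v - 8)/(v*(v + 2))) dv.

-9*log(2)

Factor the denominator: v**2 + 2*v = (v + 2)v.
Partial fractions: (-5*v - 8)/(v*(v + 2)) = -1/(v + 2) - 4/v.
An antiderivative is F(v) = -4*log(v) - log(v + 2).
Then F(4) - F(1) = (-9*log(2) - log(3)) - (-log(3)) = -9*log(2).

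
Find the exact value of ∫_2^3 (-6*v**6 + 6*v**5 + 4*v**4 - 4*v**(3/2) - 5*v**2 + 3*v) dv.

-200597/210 - 72*sqrt(3)/5 + 32*sqrt(2)/5

By the power rule, an antiderivative is F(v) = -6*v**7/7 + v**6 - 8*v**(5/2)/5 + 4*v**5/5 - 5*v**3/3 + 3*v**2/2.
Then F(3) - F(2) = (-68787/70 - 72*sqrt(3)/5) - (-2882/105 - 32*sqrt(2)/5) = -200597/210 - 72*sqrt(3)/5 + 32*sqrt(2)/5.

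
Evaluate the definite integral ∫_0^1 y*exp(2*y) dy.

1/4 + exp(2)/4

Integrate by parts once (u = y, dv = exp(2*y) dy).
An antiderivative is F(y) = (2*y - 1)*exp(2*y)/4.
Then F(1) - F(0) = (exp(2)/4) - (-1/4) = 1/4 + exp(2)/4.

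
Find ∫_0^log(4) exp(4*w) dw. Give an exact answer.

255/4

Let u = exp(w), so du = exp(w) dw. When w = 0, u = 1; when w = log(4), u = 4.
The integral becomes ∫ u**3 du from 1 to 4, with antiderivative u**4/4.
Back in w: F(w) = exp(4*w)/4.
Then F(log(4)) - F(0) = (64) - (1/4) = 255/4.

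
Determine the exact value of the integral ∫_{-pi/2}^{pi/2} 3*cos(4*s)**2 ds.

3*pi/2

Use the identity cos^2(4*s) = (1 + cos(8*s))/2.
An antiderivative is F(s) = 3*s/2 + 3*sin(8*s)/16.
Then F(pi/2) - F(-pi/2) = (3*pi/4) - (-3*pi/4) = 3*pi/2.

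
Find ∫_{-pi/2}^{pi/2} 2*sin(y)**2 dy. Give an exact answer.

pi

Use the identity sin^2(y) = (1 - cos(2*y))/2.
An antiderivative is F(y) = y - sin(2*y)/2.
Then F(pi/2) - F(-pi/2) = (pi/2) - (-pi/2) = pi.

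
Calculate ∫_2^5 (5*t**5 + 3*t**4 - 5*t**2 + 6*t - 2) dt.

By the power rule, an antiderivative is F(t) = 5*t**6/6 + 3*t**5/5 - 5*t**3/3 + 3*t**2 - 2*t.
Then F(5) - F(2) = (29505/2) - (336/5) = 146853/10.

146853/10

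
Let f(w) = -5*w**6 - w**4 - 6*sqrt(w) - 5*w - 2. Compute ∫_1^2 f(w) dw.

-7169/70 - 8*sqrt(2)

By the power rule, an antiderivative is F(w) = -5*w**7/7 - w**5/5 - 4*w**(3/2) - 5*w**2/2 - 2*w.
Then F(2) - F(1) = (-3914/35 - 8*sqrt(2)) - (-659/70) = -7169/70 - 8*sqrt(2).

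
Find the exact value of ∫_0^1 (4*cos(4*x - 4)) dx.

sin(4)

Let u = 4*x - 4, so du = 4 dx. When x = 0, u = -4; when x = 1, u = 0.
The integral becomes ∫ cos(u) du from -4 to 0, with antiderivative sin(u).
Back in x: F(x) = sin(4*x - 4).
Then F(1) - F(0) = (0) - (-sin(4)) = sin(4).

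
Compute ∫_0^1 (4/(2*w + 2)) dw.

Let u = 2*w + 2, so du = 2 dw. When w = 0, u = 2; when w = 1, u = 4.
The integral becomes 2·∫ 1/u du from 2 to 4, with antiderivative 2*log(u).
Back in w: F(w) = 2*log(2*w + 2).
Then F(1) - F(0) = (log(16)) - (log(4)) = log(4).

log(4)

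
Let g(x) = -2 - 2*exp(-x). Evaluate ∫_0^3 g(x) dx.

An antiderivative is F(x) = -2*x + 2*exp(-x).
Then F(3) - F(0) = (-6 + 2*exp(-3)) - (2) = -8 + 2*exp(-3).

-8 + 2*exp(-3)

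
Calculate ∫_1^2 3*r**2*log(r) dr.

Integrate by parts once (u = ln r, dv = 3*r**2 dr).
An antiderivative is F(r) = r**3*(3*log(r) - 1)/3.
Then F(2) - F(1) = (-8/3 + 8*log(2)) - (-1/3) = -7/3 + 8*log(2).

-7/3 + 8*log(2)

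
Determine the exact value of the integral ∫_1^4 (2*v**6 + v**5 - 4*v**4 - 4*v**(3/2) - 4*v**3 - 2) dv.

59281/14

By the power rule, an antiderivative is F(v) = 2*v**7/7 + v**6/6 - 8*v**(5/2)/5 - 4*v**5/5 - v**4 - 2*v.
Then F(4) - F(1) = (444088/105) - (-1039/210) = 59281/14.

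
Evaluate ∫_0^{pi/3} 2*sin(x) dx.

1

An antiderivative is F(x) = -2*cos(x).
Then F(pi/3) - F(0) = (-1) - (-2) = 1.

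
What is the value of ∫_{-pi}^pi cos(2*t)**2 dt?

Use the identity cos^2(2*t) = (1 + cos(4*t))/2.
An antiderivative is F(t) = t/2 + sin(4*t)/8.
Then F(pi) - F(-pi) = (pi/2) - (-pi/2) = pi.

pi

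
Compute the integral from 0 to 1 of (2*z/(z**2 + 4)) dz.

log(5/4)

Let u = z**2 + 4, so du = 2*z dz. When z = 0, u = 4; when z = 1, u = 5.
The integral becomes ∫ 1/u du from 4 to 5, with antiderivative log(u).
Back in z: F(z) = log(z**2 + 4).
Then F(1) - F(0) = (log(5)) - (log(4)) = log(5/4).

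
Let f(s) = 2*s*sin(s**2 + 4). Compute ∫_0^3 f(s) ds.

-cos(13) + cos(4)

Let u = s**2 + 4, so du = 2*s ds. When s = 0, u = 4; when s = 3, u = 13.
The integral becomes ∫ sin(u) du from 4 to 13, with antiderivative -cos(u).
Back in s: F(s) = -cos(s**2 + 4).
Then F(3) - F(0) = (-cos(13)) - (-cos(4)) = -cos(13) + cos(4).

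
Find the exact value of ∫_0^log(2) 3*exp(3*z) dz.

Let u = exp(z), so du = exp(z) dz. When z = 0, u = 1; when z = log(2), u = 2.
The integral becomes 3·∫ u**2 du from 1 to 2, with antiderivative u**3.
Back in z: F(z) = exp(3*z).
Then F(log(2)) - F(0) = (8) - (1) = 7.

7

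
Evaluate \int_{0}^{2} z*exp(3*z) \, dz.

1/9 + 5*exp(6)/9

Integrate by parts once (u = z, dv = exp(3*z) dz).
An antiderivative is F(z) = (3*z - 1)*exp(3*z)/9.
Then F(2) - F(0) = (5*exp(6)/9) - (-1/9) = 1/9 + 5*exp(6)/9.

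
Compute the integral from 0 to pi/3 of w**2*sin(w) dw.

Integrate by parts twice (u = w^2, dv = sin(w) dw).
An antiderivative is F(w) = -w**2*cos(w) + 2*w*sin(w) + 2*cos(w).
Then F(pi/3) - F(0) = (-pi**2/18 + 1 + sqrt(3)*pi/3) - (2) = -1 - pi**2/18 + sqrt(3)*pi/3.

-1 - pi**2/18 + sqrt(3)*pi/3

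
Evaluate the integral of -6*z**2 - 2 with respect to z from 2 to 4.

-116

By the power rule, an antiderivative is F(z) = -2*z**3 - 2*z.
Then F(4) - F(2) = (-136) - (-20) = -116.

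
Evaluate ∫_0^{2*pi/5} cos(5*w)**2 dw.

pi/5

Use the identity cos^2(5*w) = (1 + cos(10*w))/2.
An antiderivative is F(w) = w/2 + sin(10*w)/20.
Then F(2*pi/5) - F(0) = (pi/5) - (0) = pi/5.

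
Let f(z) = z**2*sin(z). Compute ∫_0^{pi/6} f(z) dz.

-2 - sqrt(3)*pi**2/72 + pi/6 + sqrt(3)

Integrate by parts twice (u = z^2, dv = sin(z) dz).
An antiderivative is F(z) = -z**2*cos(z) + 2*z*sin(z) + 2*cos(z).
Then F(pi/6) - F(0) = (-sqrt(3)*pi**2/72 + pi/6 + sqrt(3)) - (2) = -2 - sqrt(3)*pi**2/72 + pi/6 + sqrt(3).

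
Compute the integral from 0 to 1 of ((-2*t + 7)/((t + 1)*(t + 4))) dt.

-5*log(5) + 13*log(2)

Factor the denominator: t**2 + 5*t + 4 = (t + 4)(t + 1).
Partial fractions: (-2*t + 7)/((t + 1)*(t + 4)) = -5/(t + 4) + 3/(t + 1).
An antiderivative is F(t) = 3*log(t + 1) - 5*log(t + 4).
Then F(1) - F(0) = (-5*log(5) + 3*log(2)) - (-10*log(2)) = -5*log(5) + 13*log(2).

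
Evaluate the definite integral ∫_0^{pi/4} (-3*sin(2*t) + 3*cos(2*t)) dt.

0

An antiderivative is F(t) = 3*sin(2*t)/2 + 3*cos(2*t)/2.
Then F(pi/4) - F(0) = (3/2) - (3/2) = 0.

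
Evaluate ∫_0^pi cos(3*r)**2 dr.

pi/2

Use the identity cos^2(3*r) = (1 + cos(6*r))/2.
An antiderivative is F(r) = r/2 + sin(6*r)/12.
Then F(pi) - F(0) = (pi/2) - (0) = pi/2.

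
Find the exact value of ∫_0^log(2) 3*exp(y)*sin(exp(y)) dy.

-3*cos(2) + 3*cos(1)

Let u = exp(y), so du = exp(y) dy. When y = 0, u = 1; when y = log(2), u = 2.
The integral becomes 3·∫ sin(u) du from 1 to 2, with antiderivative -3*cos(u).
Back in y: F(y) = -3*cos(exp(y)).
Then F(log(2)) - F(0) = (-3*cos(2)) - (-3*cos(1)) = -3*cos(2) + 3*cos(1).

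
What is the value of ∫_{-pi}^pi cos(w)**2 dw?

Use the identity cos^2(w) = (1 + cos(2*w))/2.
An antiderivative is F(w) = w/2 + sin(2*w)/4.
Then F(pi) - F(-pi) = (pi/2) - (-pi/2) = pi.

pi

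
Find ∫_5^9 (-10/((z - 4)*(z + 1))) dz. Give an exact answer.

Factor the denominator: z**2 - 3*z - 4 = (z + 1)(z - 4).
Partial fractions: -10/((z - 4)*(z + 1)) = 2/(z + 1) - 2/(z - 4).
An antiderivative is F(z) = -2*log(z - 4) + 2*log(z + 1).
Then F(9) - F(5) = (log(4)) - (log(36)) = -log(9).

-log(9)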